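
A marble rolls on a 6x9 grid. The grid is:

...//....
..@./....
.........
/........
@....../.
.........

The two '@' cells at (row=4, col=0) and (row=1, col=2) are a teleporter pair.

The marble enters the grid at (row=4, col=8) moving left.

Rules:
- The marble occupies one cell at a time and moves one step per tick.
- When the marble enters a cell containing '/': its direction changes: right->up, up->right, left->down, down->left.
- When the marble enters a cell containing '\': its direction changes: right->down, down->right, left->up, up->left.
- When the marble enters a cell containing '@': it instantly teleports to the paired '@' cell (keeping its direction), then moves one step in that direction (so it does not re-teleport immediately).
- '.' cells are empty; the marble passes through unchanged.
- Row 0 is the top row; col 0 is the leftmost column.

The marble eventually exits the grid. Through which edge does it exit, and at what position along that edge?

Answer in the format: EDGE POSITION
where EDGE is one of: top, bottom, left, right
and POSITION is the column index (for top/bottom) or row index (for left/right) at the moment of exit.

Answer: bottom 7

Derivation:
Step 1: enter (4,8), '.' pass, move left to (4,7)
Step 2: enter (4,7), '/' deflects left->down, move down to (5,7)
Step 3: enter (5,7), '.' pass, move down to (6,7)
Step 4: at (6,7) — EXIT via bottom edge, pos 7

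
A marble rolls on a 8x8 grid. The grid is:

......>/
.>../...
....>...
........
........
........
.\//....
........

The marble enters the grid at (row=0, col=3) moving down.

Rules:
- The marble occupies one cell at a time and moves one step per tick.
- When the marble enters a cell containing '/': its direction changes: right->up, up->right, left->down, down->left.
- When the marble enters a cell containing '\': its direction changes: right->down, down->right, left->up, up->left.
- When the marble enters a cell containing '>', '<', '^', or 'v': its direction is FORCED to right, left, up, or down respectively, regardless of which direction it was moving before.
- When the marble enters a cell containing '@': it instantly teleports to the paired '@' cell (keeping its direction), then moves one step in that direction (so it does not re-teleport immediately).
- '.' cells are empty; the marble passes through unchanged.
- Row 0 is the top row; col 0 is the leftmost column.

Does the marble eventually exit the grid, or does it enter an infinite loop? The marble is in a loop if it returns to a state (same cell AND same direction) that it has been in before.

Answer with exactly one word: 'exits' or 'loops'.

Answer: exits

Derivation:
Step 1: enter (0,3), '.' pass, move down to (1,3)
Step 2: enter (1,3), '.' pass, move down to (2,3)
Step 3: enter (2,3), '.' pass, move down to (3,3)
Step 4: enter (3,3), '.' pass, move down to (4,3)
Step 5: enter (4,3), '.' pass, move down to (5,3)
Step 6: enter (5,3), '.' pass, move down to (6,3)
Step 7: enter (6,3), '/' deflects down->left, move left to (6,2)
Step 8: enter (6,2), '/' deflects left->down, move down to (7,2)
Step 9: enter (7,2), '.' pass, move down to (8,2)
Step 10: at (8,2) — EXIT via bottom edge, pos 2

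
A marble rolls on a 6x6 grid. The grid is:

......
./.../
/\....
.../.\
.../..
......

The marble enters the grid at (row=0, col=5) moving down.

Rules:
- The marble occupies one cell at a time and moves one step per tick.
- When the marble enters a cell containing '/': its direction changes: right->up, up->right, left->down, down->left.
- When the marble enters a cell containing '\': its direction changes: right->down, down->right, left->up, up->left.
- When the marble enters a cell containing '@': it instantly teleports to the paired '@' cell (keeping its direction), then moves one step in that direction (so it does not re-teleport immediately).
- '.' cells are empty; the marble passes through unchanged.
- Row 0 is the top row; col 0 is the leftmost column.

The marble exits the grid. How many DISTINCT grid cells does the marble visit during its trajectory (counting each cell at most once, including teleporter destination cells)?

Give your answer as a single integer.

Answer: 11

Derivation:
Step 1: enter (0,5), '.' pass, move down to (1,5)
Step 2: enter (1,5), '/' deflects down->left, move left to (1,4)
Step 3: enter (1,4), '.' pass, move left to (1,3)
Step 4: enter (1,3), '.' pass, move left to (1,2)
Step 5: enter (1,2), '.' pass, move left to (1,1)
Step 6: enter (1,1), '/' deflects left->down, move down to (2,1)
Step 7: enter (2,1), '\' deflects down->right, move right to (2,2)
Step 8: enter (2,2), '.' pass, move right to (2,3)
Step 9: enter (2,3), '.' pass, move right to (2,4)
Step 10: enter (2,4), '.' pass, move right to (2,5)
Step 11: enter (2,5), '.' pass, move right to (2,6)
Step 12: at (2,6) — EXIT via right edge, pos 2
Distinct cells visited: 11 (path length 11)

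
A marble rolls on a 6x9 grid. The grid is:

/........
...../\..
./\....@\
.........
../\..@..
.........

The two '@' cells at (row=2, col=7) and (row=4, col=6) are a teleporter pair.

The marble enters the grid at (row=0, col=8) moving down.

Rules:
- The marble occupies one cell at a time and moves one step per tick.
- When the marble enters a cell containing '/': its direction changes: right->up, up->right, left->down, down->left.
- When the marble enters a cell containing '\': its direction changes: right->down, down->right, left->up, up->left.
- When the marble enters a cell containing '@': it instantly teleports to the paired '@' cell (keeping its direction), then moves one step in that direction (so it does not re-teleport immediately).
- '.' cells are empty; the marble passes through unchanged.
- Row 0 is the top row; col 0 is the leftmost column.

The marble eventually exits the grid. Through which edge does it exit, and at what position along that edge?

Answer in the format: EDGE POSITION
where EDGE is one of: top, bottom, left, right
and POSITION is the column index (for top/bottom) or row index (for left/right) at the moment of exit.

Step 1: enter (0,8), '.' pass, move down to (1,8)
Step 2: enter (1,8), '.' pass, move down to (2,8)
Step 3: enter (2,8), '\' deflects down->right, move right to (2,9)
Step 4: at (2,9) — EXIT via right edge, pos 2

Answer: right 2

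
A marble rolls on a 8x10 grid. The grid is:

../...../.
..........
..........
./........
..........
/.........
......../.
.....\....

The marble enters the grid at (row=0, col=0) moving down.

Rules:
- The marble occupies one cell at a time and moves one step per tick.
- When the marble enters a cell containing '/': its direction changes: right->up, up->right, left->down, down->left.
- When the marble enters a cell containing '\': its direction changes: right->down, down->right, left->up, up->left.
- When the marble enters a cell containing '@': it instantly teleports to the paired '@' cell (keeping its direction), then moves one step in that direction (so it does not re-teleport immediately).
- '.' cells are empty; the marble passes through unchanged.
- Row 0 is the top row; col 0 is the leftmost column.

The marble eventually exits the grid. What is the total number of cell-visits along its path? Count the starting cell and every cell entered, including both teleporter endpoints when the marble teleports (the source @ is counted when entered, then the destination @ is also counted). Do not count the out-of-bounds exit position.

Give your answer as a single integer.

Step 1: enter (0,0), '.' pass, move down to (1,0)
Step 2: enter (1,0), '.' pass, move down to (2,0)
Step 3: enter (2,0), '.' pass, move down to (3,0)
Step 4: enter (3,0), '.' pass, move down to (4,0)
Step 5: enter (4,0), '.' pass, move down to (5,0)
Step 6: enter (5,0), '/' deflects down->left, move left to (5,-1)
Step 7: at (5,-1) — EXIT via left edge, pos 5
Path length (cell visits): 6

Answer: 6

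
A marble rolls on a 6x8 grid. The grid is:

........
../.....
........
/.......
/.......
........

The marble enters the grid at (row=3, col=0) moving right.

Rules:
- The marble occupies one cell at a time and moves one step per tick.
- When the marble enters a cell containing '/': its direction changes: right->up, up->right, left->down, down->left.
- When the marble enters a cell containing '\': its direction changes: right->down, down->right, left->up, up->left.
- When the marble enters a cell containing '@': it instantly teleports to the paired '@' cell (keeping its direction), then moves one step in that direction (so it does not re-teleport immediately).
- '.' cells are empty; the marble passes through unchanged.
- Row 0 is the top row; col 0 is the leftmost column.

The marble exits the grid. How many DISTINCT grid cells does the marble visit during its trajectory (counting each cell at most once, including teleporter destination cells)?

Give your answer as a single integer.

Step 1: enter (3,0), '/' deflects right->up, move up to (2,0)
Step 2: enter (2,0), '.' pass, move up to (1,0)
Step 3: enter (1,0), '.' pass, move up to (0,0)
Step 4: enter (0,0), '.' pass, move up to (-1,0)
Step 5: at (-1,0) — EXIT via top edge, pos 0
Distinct cells visited: 4 (path length 4)

Answer: 4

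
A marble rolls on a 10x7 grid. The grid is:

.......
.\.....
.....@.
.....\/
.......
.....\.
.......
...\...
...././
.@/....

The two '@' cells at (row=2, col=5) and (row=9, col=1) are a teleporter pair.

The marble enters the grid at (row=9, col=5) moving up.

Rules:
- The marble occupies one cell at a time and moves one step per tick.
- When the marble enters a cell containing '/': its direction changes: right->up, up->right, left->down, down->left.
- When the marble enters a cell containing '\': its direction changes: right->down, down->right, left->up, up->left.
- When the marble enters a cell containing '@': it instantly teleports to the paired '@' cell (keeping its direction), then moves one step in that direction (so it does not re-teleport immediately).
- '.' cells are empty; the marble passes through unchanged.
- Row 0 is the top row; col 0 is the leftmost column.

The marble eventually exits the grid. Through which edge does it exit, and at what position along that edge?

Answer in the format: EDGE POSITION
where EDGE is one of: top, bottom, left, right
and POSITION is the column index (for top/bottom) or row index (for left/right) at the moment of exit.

Step 1: enter (9,5), '.' pass, move up to (8,5)
Step 2: enter (8,5), '.' pass, move up to (7,5)
Step 3: enter (7,5), '.' pass, move up to (6,5)
Step 4: enter (6,5), '.' pass, move up to (5,5)
Step 5: enter (5,5), '\' deflects up->left, move left to (5,4)
Step 6: enter (5,4), '.' pass, move left to (5,3)
Step 7: enter (5,3), '.' pass, move left to (5,2)
Step 8: enter (5,2), '.' pass, move left to (5,1)
Step 9: enter (5,1), '.' pass, move left to (5,0)
Step 10: enter (5,0), '.' pass, move left to (5,-1)
Step 11: at (5,-1) — EXIT via left edge, pos 5

Answer: left 5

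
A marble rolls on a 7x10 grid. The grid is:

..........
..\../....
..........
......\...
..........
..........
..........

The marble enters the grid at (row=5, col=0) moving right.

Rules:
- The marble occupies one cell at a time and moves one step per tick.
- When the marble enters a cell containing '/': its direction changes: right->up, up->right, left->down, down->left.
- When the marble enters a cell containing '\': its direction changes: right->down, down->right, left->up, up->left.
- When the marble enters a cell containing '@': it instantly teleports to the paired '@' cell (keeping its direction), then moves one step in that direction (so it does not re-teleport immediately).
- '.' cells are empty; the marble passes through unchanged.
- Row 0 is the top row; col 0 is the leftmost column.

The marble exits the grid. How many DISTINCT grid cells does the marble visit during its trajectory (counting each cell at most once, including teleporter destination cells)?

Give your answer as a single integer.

Step 1: enter (5,0), '.' pass, move right to (5,1)
Step 2: enter (5,1), '.' pass, move right to (5,2)
Step 3: enter (5,2), '.' pass, move right to (5,3)
Step 4: enter (5,3), '.' pass, move right to (5,4)
Step 5: enter (5,4), '.' pass, move right to (5,5)
Step 6: enter (5,5), '.' pass, move right to (5,6)
Step 7: enter (5,6), '.' pass, move right to (5,7)
Step 8: enter (5,7), '.' pass, move right to (5,8)
Step 9: enter (5,8), '.' pass, move right to (5,9)
Step 10: enter (5,9), '.' pass, move right to (5,10)
Step 11: at (5,10) — EXIT via right edge, pos 5
Distinct cells visited: 10 (path length 10)

Answer: 10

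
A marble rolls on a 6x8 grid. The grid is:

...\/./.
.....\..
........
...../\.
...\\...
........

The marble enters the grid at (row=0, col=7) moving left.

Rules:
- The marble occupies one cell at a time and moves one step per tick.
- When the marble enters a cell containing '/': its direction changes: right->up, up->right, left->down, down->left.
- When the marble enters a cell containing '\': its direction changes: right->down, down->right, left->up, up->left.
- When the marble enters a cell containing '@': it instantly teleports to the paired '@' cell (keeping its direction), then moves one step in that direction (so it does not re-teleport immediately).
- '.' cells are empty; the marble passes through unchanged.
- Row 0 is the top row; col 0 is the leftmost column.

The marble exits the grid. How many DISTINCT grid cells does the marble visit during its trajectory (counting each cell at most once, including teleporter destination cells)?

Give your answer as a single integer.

Step 1: enter (0,7), '.' pass, move left to (0,6)
Step 2: enter (0,6), '/' deflects left->down, move down to (1,6)
Step 3: enter (1,6), '.' pass, move down to (2,6)
Step 4: enter (2,6), '.' pass, move down to (3,6)
Step 5: enter (3,6), '\' deflects down->right, move right to (3,7)
Step 6: enter (3,7), '.' pass, move right to (3,8)
Step 7: at (3,8) — EXIT via right edge, pos 3
Distinct cells visited: 6 (path length 6)

Answer: 6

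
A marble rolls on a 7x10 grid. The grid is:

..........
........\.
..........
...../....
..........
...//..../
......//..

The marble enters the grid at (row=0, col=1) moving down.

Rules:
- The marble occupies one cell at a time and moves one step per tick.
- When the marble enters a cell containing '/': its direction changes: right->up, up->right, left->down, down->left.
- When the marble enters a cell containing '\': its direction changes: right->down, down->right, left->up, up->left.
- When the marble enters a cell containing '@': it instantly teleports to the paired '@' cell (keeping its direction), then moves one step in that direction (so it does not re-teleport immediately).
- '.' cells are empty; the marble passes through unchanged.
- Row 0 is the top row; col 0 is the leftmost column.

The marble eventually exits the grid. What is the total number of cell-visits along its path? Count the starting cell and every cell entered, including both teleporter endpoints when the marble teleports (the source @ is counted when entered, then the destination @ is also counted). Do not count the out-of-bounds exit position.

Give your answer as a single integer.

Step 1: enter (0,1), '.' pass, move down to (1,1)
Step 2: enter (1,1), '.' pass, move down to (2,1)
Step 3: enter (2,1), '.' pass, move down to (3,1)
Step 4: enter (3,1), '.' pass, move down to (4,1)
Step 5: enter (4,1), '.' pass, move down to (5,1)
Step 6: enter (5,1), '.' pass, move down to (6,1)
Step 7: enter (6,1), '.' pass, move down to (7,1)
Step 8: at (7,1) — EXIT via bottom edge, pos 1
Path length (cell visits): 7

Answer: 7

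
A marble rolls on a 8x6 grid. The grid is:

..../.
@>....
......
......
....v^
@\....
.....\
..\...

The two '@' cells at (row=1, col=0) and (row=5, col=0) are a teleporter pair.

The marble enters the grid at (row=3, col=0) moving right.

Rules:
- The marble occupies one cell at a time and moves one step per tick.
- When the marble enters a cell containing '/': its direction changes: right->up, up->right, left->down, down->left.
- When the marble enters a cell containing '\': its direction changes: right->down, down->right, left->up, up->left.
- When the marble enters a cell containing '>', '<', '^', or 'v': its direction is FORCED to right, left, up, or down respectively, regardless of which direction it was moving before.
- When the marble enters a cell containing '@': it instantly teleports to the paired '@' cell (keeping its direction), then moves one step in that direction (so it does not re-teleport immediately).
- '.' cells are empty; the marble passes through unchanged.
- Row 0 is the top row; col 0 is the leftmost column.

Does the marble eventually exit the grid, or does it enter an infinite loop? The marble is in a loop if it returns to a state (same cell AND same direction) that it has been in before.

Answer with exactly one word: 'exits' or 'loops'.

Step 1: enter (3,0), '.' pass, move right to (3,1)
Step 2: enter (3,1), '.' pass, move right to (3,2)
Step 3: enter (3,2), '.' pass, move right to (3,3)
Step 4: enter (3,3), '.' pass, move right to (3,4)
Step 5: enter (3,4), '.' pass, move right to (3,5)
Step 6: enter (3,5), '.' pass, move right to (3,6)
Step 7: at (3,6) — EXIT via right edge, pos 3

Answer: exits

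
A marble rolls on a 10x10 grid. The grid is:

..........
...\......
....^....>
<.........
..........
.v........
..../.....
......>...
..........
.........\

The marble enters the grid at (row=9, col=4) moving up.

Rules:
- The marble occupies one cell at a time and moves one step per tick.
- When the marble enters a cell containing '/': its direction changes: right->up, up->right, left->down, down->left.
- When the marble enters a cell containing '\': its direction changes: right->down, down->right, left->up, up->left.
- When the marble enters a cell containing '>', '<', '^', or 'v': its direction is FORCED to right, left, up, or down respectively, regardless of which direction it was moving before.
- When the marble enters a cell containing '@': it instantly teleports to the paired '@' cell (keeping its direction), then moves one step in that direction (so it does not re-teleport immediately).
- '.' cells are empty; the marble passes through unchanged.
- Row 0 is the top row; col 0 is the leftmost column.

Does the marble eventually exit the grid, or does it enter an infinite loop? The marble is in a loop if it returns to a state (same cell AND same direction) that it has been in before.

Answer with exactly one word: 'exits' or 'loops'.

Answer: exits

Derivation:
Step 1: enter (9,4), '.' pass, move up to (8,4)
Step 2: enter (8,4), '.' pass, move up to (7,4)
Step 3: enter (7,4), '.' pass, move up to (6,4)
Step 4: enter (6,4), '/' deflects up->right, move right to (6,5)
Step 5: enter (6,5), '.' pass, move right to (6,6)
Step 6: enter (6,6), '.' pass, move right to (6,7)
Step 7: enter (6,7), '.' pass, move right to (6,8)
Step 8: enter (6,8), '.' pass, move right to (6,9)
Step 9: enter (6,9), '.' pass, move right to (6,10)
Step 10: at (6,10) — EXIT via right edge, pos 6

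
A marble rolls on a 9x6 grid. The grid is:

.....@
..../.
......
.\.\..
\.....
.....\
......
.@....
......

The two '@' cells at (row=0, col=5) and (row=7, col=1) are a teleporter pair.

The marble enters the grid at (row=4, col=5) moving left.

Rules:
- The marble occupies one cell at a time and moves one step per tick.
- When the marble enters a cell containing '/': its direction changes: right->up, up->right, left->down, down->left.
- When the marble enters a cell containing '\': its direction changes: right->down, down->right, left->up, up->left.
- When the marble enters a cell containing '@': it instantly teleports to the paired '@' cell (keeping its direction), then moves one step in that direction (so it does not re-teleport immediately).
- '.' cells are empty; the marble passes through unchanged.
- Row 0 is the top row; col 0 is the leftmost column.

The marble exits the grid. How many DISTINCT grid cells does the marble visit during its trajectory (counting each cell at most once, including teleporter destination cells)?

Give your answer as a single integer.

Step 1: enter (4,5), '.' pass, move left to (4,4)
Step 2: enter (4,4), '.' pass, move left to (4,3)
Step 3: enter (4,3), '.' pass, move left to (4,2)
Step 4: enter (4,2), '.' pass, move left to (4,1)
Step 5: enter (4,1), '.' pass, move left to (4,0)
Step 6: enter (4,0), '\' deflects left->up, move up to (3,0)
Step 7: enter (3,0), '.' pass, move up to (2,0)
Step 8: enter (2,0), '.' pass, move up to (1,0)
Step 9: enter (1,0), '.' pass, move up to (0,0)
Step 10: enter (0,0), '.' pass, move up to (-1,0)
Step 11: at (-1,0) — EXIT via top edge, pos 0
Distinct cells visited: 10 (path length 10)

Answer: 10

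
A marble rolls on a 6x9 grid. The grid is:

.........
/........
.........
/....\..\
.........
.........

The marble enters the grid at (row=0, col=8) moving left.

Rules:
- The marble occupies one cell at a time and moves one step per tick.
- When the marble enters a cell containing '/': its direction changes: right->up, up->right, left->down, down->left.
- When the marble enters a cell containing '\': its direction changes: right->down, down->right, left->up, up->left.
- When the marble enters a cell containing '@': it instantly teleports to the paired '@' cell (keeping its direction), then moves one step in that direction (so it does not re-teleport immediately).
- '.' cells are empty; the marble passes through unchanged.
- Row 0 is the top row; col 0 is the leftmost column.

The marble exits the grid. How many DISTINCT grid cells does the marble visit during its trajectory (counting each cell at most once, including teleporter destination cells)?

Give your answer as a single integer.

Answer: 9

Derivation:
Step 1: enter (0,8), '.' pass, move left to (0,7)
Step 2: enter (0,7), '.' pass, move left to (0,6)
Step 3: enter (0,6), '.' pass, move left to (0,5)
Step 4: enter (0,5), '.' pass, move left to (0,4)
Step 5: enter (0,4), '.' pass, move left to (0,3)
Step 6: enter (0,3), '.' pass, move left to (0,2)
Step 7: enter (0,2), '.' pass, move left to (0,1)
Step 8: enter (0,1), '.' pass, move left to (0,0)
Step 9: enter (0,0), '.' pass, move left to (0,-1)
Step 10: at (0,-1) — EXIT via left edge, pos 0
Distinct cells visited: 9 (path length 9)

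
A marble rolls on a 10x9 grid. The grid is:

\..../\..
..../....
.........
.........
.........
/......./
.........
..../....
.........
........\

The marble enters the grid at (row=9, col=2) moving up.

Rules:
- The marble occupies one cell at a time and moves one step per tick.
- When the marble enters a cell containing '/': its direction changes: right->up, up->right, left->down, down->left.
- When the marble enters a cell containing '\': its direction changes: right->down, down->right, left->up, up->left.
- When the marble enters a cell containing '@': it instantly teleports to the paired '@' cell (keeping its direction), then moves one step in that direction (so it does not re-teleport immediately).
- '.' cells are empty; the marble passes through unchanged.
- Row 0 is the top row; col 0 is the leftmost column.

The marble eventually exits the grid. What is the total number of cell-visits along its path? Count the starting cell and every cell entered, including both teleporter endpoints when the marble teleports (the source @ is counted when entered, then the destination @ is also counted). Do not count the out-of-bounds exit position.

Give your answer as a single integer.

Answer: 10

Derivation:
Step 1: enter (9,2), '.' pass, move up to (8,2)
Step 2: enter (8,2), '.' pass, move up to (7,2)
Step 3: enter (7,2), '.' pass, move up to (6,2)
Step 4: enter (6,2), '.' pass, move up to (5,2)
Step 5: enter (5,2), '.' pass, move up to (4,2)
Step 6: enter (4,2), '.' pass, move up to (3,2)
Step 7: enter (3,2), '.' pass, move up to (2,2)
Step 8: enter (2,2), '.' pass, move up to (1,2)
Step 9: enter (1,2), '.' pass, move up to (0,2)
Step 10: enter (0,2), '.' pass, move up to (-1,2)
Step 11: at (-1,2) — EXIT via top edge, pos 2
Path length (cell visits): 10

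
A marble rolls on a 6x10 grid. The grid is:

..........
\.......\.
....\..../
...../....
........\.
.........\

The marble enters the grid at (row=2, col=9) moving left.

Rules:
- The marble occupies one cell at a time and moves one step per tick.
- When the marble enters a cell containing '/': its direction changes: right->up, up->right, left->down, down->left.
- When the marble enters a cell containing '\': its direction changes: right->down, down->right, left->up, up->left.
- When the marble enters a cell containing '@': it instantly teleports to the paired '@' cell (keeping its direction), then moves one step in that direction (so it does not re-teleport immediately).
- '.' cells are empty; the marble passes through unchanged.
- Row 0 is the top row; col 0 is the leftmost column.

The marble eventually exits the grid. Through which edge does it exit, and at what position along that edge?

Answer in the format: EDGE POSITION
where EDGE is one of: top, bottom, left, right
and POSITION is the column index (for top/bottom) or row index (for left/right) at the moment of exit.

Answer: right 5

Derivation:
Step 1: enter (2,9), '/' deflects left->down, move down to (3,9)
Step 2: enter (3,9), '.' pass, move down to (4,9)
Step 3: enter (4,9), '.' pass, move down to (5,9)
Step 4: enter (5,9), '\' deflects down->right, move right to (5,10)
Step 5: at (5,10) — EXIT via right edge, pos 5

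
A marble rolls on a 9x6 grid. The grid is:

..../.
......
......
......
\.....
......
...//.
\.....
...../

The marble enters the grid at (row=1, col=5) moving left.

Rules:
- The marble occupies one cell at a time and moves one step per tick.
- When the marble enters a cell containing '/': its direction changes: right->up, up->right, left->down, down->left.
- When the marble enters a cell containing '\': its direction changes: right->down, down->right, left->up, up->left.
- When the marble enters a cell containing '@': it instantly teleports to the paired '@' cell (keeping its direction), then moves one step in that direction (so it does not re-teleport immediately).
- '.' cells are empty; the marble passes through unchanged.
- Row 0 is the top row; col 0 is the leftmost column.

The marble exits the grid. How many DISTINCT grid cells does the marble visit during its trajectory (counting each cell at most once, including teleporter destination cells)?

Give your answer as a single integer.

Step 1: enter (1,5), '.' pass, move left to (1,4)
Step 2: enter (1,4), '.' pass, move left to (1,3)
Step 3: enter (1,3), '.' pass, move left to (1,2)
Step 4: enter (1,2), '.' pass, move left to (1,1)
Step 5: enter (1,1), '.' pass, move left to (1,0)
Step 6: enter (1,0), '.' pass, move left to (1,-1)
Step 7: at (1,-1) — EXIT via left edge, pos 1
Distinct cells visited: 6 (path length 6)

Answer: 6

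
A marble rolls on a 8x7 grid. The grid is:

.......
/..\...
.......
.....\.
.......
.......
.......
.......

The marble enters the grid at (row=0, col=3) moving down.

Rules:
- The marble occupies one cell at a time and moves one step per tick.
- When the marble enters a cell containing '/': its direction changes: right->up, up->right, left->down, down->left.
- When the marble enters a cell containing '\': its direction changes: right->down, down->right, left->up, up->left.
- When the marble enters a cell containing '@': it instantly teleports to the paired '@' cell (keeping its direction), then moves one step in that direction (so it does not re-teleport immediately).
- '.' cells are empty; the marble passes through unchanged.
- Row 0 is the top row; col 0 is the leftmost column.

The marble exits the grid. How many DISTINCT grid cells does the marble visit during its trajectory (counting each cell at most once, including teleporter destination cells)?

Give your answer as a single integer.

Step 1: enter (0,3), '.' pass, move down to (1,3)
Step 2: enter (1,3), '\' deflects down->right, move right to (1,4)
Step 3: enter (1,4), '.' pass, move right to (1,5)
Step 4: enter (1,5), '.' pass, move right to (1,6)
Step 5: enter (1,6), '.' pass, move right to (1,7)
Step 6: at (1,7) — EXIT via right edge, pos 1
Distinct cells visited: 5 (path length 5)

Answer: 5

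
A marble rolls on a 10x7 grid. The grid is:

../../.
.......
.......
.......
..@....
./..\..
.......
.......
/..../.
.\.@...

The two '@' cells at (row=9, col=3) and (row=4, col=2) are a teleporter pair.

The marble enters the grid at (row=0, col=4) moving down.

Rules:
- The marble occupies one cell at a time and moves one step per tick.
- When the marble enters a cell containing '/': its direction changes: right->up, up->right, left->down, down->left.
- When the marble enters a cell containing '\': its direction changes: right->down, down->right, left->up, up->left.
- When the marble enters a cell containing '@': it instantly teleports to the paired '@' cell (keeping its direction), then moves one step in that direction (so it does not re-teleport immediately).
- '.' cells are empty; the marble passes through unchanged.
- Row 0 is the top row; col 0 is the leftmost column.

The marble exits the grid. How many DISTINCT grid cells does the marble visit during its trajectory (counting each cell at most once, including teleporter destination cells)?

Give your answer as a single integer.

Step 1: enter (0,4), '.' pass, move down to (1,4)
Step 2: enter (1,4), '.' pass, move down to (2,4)
Step 3: enter (2,4), '.' pass, move down to (3,4)
Step 4: enter (3,4), '.' pass, move down to (4,4)
Step 5: enter (4,4), '.' pass, move down to (5,4)
Step 6: enter (5,4), '\' deflects down->right, move right to (5,5)
Step 7: enter (5,5), '.' pass, move right to (5,6)
Step 8: enter (5,6), '.' pass, move right to (5,7)
Step 9: at (5,7) — EXIT via right edge, pos 5
Distinct cells visited: 8 (path length 8)

Answer: 8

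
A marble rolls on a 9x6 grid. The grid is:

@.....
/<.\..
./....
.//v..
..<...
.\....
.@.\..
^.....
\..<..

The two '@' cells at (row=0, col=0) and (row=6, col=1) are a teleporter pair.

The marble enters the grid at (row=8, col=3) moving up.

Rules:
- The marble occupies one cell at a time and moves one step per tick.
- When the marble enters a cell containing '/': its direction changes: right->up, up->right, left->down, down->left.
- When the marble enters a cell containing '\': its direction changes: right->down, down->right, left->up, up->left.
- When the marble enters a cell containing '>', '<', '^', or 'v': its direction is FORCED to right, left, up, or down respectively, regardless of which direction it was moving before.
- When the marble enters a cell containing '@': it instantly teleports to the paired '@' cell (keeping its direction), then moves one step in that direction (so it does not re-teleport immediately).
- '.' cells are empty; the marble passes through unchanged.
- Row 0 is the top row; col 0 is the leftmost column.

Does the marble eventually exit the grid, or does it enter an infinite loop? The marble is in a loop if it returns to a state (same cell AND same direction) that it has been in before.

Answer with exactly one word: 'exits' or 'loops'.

Step 1: enter (8,3), '<' forces up->left, move left to (8,2)
Step 2: enter (8,2), '.' pass, move left to (8,1)
Step 3: enter (8,1), '.' pass, move left to (8,0)
Step 4: enter (8,0), '\' deflects left->up, move up to (7,0)
Step 5: enter (7,0), '^' forces up->up, move up to (6,0)
Step 6: enter (6,0), '.' pass, move up to (5,0)
Step 7: enter (5,0), '.' pass, move up to (4,0)
Step 8: enter (4,0), '.' pass, move up to (3,0)
Step 9: enter (3,0), '.' pass, move up to (2,0)
Step 10: enter (2,0), '.' pass, move up to (1,0)
Step 11: enter (1,0), '/' deflects up->right, move right to (1,1)
Step 12: enter (1,1), '<' forces right->left, move left to (1,0)
Step 13: enter (1,0), '/' deflects left->down, move down to (2,0)
Step 14: enter (2,0), '.' pass, move down to (3,0)
Step 15: enter (3,0), '.' pass, move down to (4,0)
Step 16: enter (4,0), '.' pass, move down to (5,0)
Step 17: enter (5,0), '.' pass, move down to (6,0)
Step 18: enter (6,0), '.' pass, move down to (7,0)
Step 19: enter (7,0), '^' forces down->up, move up to (6,0)
Step 20: at (6,0) dir=up — LOOP DETECTED (seen before)

Answer: loops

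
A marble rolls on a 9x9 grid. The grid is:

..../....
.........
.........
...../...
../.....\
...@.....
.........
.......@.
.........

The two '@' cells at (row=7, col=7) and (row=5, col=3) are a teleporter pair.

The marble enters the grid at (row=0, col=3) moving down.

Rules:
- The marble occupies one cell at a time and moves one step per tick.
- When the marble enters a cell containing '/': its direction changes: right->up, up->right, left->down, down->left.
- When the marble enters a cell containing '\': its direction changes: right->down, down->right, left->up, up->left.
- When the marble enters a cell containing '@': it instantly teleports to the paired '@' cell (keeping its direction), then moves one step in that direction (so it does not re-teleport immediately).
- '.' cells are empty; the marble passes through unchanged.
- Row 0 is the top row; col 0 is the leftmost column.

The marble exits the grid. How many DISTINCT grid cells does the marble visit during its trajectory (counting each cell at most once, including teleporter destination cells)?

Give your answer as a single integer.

Step 1: enter (0,3), '.' pass, move down to (1,3)
Step 2: enter (1,3), '.' pass, move down to (2,3)
Step 3: enter (2,3), '.' pass, move down to (3,3)
Step 4: enter (3,3), '.' pass, move down to (4,3)
Step 5: enter (4,3), '.' pass, move down to (5,3)
Step 6: enter (5,3), '@' teleport (5,3)->(7,7), also enter (7,7), move down to (8,7)
Step 7: enter (8,7), '.' pass, move down to (9,7)
Step 8: at (9,7) — EXIT via bottom edge, pos 7
Distinct cells visited: 8 (path length 8)

Answer: 8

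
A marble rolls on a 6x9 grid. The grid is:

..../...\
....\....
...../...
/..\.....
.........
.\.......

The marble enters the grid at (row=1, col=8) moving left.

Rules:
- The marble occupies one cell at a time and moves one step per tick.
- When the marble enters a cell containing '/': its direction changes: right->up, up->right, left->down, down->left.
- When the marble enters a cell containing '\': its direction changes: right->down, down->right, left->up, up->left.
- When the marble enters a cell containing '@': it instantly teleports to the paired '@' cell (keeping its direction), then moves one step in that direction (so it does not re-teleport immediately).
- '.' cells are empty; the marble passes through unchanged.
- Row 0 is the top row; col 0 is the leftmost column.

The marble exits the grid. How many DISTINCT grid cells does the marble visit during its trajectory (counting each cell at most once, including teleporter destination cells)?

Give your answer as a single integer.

Step 1: enter (1,8), '.' pass, move left to (1,7)
Step 2: enter (1,7), '.' pass, move left to (1,6)
Step 3: enter (1,6), '.' pass, move left to (1,5)
Step 4: enter (1,5), '.' pass, move left to (1,4)
Step 5: enter (1,4), '\' deflects left->up, move up to (0,4)
Step 6: enter (0,4), '/' deflects up->right, move right to (0,5)
Step 7: enter (0,5), '.' pass, move right to (0,6)
Step 8: enter (0,6), '.' pass, move right to (0,7)
Step 9: enter (0,7), '.' pass, move right to (0,8)
Step 10: enter (0,8), '\' deflects right->down, move down to (1,8)
Step 11: enter (1,8), '.' pass, move down to (2,8)
Step 12: enter (2,8), '.' pass, move down to (3,8)
Step 13: enter (3,8), '.' pass, move down to (4,8)
Step 14: enter (4,8), '.' pass, move down to (5,8)
Step 15: enter (5,8), '.' pass, move down to (6,8)
Step 16: at (6,8) — EXIT via bottom edge, pos 8
Distinct cells visited: 14 (path length 15)

Answer: 14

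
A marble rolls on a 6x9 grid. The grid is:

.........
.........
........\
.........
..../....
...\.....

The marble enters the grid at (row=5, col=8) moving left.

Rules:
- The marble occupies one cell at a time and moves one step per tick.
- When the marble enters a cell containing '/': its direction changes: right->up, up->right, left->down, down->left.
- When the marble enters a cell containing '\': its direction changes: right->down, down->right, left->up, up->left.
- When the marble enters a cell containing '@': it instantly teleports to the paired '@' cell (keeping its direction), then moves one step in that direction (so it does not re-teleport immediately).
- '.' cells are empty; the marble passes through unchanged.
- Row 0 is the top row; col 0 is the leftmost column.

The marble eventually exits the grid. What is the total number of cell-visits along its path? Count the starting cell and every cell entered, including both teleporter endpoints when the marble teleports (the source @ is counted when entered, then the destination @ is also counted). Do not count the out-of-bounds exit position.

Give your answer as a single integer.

Step 1: enter (5,8), '.' pass, move left to (5,7)
Step 2: enter (5,7), '.' pass, move left to (5,6)
Step 3: enter (5,6), '.' pass, move left to (5,5)
Step 4: enter (5,5), '.' pass, move left to (5,4)
Step 5: enter (5,4), '.' pass, move left to (5,3)
Step 6: enter (5,3), '\' deflects left->up, move up to (4,3)
Step 7: enter (4,3), '.' pass, move up to (3,3)
Step 8: enter (3,3), '.' pass, move up to (2,3)
Step 9: enter (2,3), '.' pass, move up to (1,3)
Step 10: enter (1,3), '.' pass, move up to (0,3)
Step 11: enter (0,3), '.' pass, move up to (-1,3)
Step 12: at (-1,3) — EXIT via top edge, pos 3
Path length (cell visits): 11

Answer: 11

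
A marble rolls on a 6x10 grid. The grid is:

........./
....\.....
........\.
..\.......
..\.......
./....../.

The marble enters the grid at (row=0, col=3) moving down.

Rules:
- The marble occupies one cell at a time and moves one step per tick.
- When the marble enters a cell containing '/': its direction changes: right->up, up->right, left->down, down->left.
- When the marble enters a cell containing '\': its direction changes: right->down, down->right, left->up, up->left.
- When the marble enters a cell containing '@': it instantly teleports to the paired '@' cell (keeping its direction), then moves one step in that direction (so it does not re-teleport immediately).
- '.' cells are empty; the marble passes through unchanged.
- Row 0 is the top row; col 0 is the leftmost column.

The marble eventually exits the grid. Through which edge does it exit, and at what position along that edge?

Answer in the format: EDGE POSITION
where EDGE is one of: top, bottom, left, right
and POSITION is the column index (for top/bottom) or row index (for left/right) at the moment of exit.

Step 1: enter (0,3), '.' pass, move down to (1,3)
Step 2: enter (1,3), '.' pass, move down to (2,3)
Step 3: enter (2,3), '.' pass, move down to (3,3)
Step 4: enter (3,3), '.' pass, move down to (4,3)
Step 5: enter (4,3), '.' pass, move down to (5,3)
Step 6: enter (5,3), '.' pass, move down to (6,3)
Step 7: at (6,3) — EXIT via bottom edge, pos 3

Answer: bottom 3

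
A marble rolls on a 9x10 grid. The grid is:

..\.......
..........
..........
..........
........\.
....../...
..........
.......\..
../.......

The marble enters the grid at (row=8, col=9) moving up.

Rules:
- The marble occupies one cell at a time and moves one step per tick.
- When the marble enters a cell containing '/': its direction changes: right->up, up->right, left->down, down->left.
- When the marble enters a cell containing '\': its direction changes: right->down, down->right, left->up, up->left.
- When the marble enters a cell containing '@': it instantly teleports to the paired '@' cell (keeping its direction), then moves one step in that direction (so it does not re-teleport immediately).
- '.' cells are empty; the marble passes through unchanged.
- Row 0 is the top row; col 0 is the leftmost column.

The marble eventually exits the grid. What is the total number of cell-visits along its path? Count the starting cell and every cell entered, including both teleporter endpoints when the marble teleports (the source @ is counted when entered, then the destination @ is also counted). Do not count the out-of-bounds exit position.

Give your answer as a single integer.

Step 1: enter (8,9), '.' pass, move up to (7,9)
Step 2: enter (7,9), '.' pass, move up to (6,9)
Step 3: enter (6,9), '.' pass, move up to (5,9)
Step 4: enter (5,9), '.' pass, move up to (4,9)
Step 5: enter (4,9), '.' pass, move up to (3,9)
Step 6: enter (3,9), '.' pass, move up to (2,9)
Step 7: enter (2,9), '.' pass, move up to (1,9)
Step 8: enter (1,9), '.' pass, move up to (0,9)
Step 9: enter (0,9), '.' pass, move up to (-1,9)
Step 10: at (-1,9) — EXIT via top edge, pos 9
Path length (cell visits): 9

Answer: 9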